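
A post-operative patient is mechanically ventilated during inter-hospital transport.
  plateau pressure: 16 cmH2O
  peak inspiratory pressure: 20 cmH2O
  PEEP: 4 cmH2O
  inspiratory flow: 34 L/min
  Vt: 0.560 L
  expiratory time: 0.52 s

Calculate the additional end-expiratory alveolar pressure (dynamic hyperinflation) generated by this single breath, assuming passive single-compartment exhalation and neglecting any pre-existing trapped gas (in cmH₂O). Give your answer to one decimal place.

Flow: 34 L/min ÷ 60 = 0.5667 L/s.
R = (PIP − Pplat)/V̇ = (20 − 16) / 0.5667 = 4.0/0.5667 = 7.058 cmH2O·s/L.
C = Vt/(Pplat − PEEP) = 560.0 / (16 − 4) = 560.0/12.0 = 46.667 mL/cmH2O.
τ = R × C = 7.058 × 0.04667 L/cmH2O = 0.3294 s.
Fraction remaining = e^(−Te/τ) = e^(−0.52/0.3294) = 0.2063; trapped volume = 560.0 × 0.2063 = 115.53 mL.
Additional alveolar pressure from trapping ≈ V_trapped / C = 115.53 / 46.667 = 2.476 cmH2O.

2.5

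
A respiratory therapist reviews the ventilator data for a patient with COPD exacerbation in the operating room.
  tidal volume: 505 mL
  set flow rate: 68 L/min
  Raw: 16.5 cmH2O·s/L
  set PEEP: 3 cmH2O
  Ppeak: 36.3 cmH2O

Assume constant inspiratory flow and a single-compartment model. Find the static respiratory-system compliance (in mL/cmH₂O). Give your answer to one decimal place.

34.6

Flow: 68 L/min ÷ 60 = 1.1333 L/s.
Equation of motion (constant flow): PIP = Vt/C + R·V̇ + PEEP.
Vt/C = PIP − R·V̇ − PEEP = 36.3 − 16.5×1.1333 − 3 = 36.3 − 18.699 − 3 = 14.601 cmH2O.
C = Vt / 14.601 = 505 / 14.601 = 34.587 mL/cmH2O.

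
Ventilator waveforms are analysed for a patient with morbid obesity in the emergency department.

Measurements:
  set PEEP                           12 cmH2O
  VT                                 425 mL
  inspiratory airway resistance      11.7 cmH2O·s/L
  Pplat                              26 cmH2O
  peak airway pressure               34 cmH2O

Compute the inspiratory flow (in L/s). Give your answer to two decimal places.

flow = (PIP − Pplat) / Raw = 8.0 / 11.7 = 0.6838 L/s.

0.68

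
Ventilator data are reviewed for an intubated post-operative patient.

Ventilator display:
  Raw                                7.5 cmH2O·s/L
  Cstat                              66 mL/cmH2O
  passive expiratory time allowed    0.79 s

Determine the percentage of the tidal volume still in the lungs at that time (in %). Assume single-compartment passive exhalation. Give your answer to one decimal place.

τ = R × C = 7.5 × 66 mL/cmH2O = 7.5 × 0.066 L/cmH2O = 0.495 s.
Passive exhalation: V(t)/V₀ = e^(−t/τ) = e^(−0.79/0.495) = 0.2027.
Fraction remaining = 0.2027 → 20.27%.

20.3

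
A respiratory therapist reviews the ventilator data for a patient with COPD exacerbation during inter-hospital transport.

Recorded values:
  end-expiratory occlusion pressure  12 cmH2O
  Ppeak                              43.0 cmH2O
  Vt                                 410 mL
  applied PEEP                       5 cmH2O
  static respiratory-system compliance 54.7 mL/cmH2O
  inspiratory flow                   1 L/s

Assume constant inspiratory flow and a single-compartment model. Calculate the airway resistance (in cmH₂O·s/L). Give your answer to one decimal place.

23.5

Total PEEP = 12 cmH2O (set 5 + intrinsic 7); this is the baseline alveolar pressure.
Equation of motion (constant flow): PIP = Vt/C + R·V̇ + PEEP.
R·V̇ = PIP − Vt/C − PEEP = 43.0 − 410/54.7 − 12 = 43.0 − 7.495 − 12 = 23.505 cmH2O.
R = 23.505 / 1 = 23.505 cmH2O·s/L.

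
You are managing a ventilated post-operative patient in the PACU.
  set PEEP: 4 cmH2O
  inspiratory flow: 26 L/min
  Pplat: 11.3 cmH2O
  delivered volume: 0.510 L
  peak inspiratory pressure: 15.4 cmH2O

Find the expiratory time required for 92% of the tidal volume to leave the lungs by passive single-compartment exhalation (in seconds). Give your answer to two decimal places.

1.67

Flow: 26 L/min ÷ 60 = 0.4333 L/s.
R = (PIP − Pplat)/V̇ = (15.4 − 11.3) / 0.4333 = 4.1/0.4333 = 9.462 cmH2O·s/L.
C = Vt/(Pplat − PEEP) = 510.0 / (11.3 − 4) = 510.0/7.3 = 69.863 mL/cmH2O.
τ = R × C = 9.462 × 0.06986 L/cmH2O = 0.661 s.
t = −τ·ln(1 − 0.92) = −0.661·ln(0.08) = 1.67 s.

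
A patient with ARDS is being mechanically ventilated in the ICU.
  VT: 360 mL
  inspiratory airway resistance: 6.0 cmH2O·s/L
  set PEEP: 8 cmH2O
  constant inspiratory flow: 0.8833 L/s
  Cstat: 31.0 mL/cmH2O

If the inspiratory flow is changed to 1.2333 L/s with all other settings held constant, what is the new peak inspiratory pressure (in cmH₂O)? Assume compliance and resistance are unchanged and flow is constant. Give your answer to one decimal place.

27.0

PIP = Vt/C + R·V̇ + PEEP (constant-flow equation of motion).
Only the resistive term changes: ΔPIP = R × ΔV̇ = 6.0 × (1.2333 − 0.8833) = 6.0 × 0.35 = 2.1 cmH2O.
Original PIP = 360/31.0 + 6.0×0.8833 + 8 = 24.913 cmH2O; new PIP = 24.913 + (2.1) = 27.013 cmH2O.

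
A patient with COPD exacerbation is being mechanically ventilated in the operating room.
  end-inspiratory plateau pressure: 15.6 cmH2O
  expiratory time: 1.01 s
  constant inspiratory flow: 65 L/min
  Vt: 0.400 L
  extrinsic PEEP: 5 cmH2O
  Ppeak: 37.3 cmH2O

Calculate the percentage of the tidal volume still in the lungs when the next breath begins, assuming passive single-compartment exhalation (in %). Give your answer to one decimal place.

Flow: 65 L/min ÷ 60 = 1.0833 L/s.
R = (PIP − Pplat)/V̇ = (37.3 − 15.6) / 1.0833 = 21.7/1.0833 = 20.031 cmH2O·s/L.
C = Vt/(Pplat − PEEP) = 400.0 / (15.6 − 5) = 400.0/10.6 = 37.736 mL/cmH2O.
τ = R × C = 20.031 × 0.03774 L/cmH2O = 0.756 s.
Fraction remaining at end-expiration = e^(−Te/τ) = e^(−1.01/0.756) = 0.2629 → 26.29%.

26.3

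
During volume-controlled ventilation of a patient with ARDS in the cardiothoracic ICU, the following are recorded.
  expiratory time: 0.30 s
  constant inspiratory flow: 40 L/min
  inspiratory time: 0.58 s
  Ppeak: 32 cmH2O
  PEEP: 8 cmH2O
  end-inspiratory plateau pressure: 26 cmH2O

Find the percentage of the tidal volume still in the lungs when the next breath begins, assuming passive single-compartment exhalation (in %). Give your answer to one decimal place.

21.2

Flow: 40 L/min ÷ 60 = 0.6667 L/s.
Vt = flow × Ti = 0.6667 L/s × 0.58 s × 1000 mL/L = 386.69 mL.
R = (PIP − Pplat)/V̇ = (32 − 26) / 0.6667 = 6.0/0.6667 = 9.0 cmH2O·s/L.
C = Vt/(Pplat − PEEP) = 386.69 / (26 − 8) = 386.69/18.0 = 21.483 mL/cmH2O.
τ = R × C = 9.0 × 0.02148 L/cmH2O = 0.1933 s.
Fraction remaining at end-expiration = e^(−Te/τ) = e^(−0.30/0.1933) = 0.2118 → 21.18%.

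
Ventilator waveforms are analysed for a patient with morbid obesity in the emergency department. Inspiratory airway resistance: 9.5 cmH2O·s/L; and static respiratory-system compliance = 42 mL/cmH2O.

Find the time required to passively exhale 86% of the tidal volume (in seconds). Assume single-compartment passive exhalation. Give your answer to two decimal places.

τ = R × C = 9.5 × 42 mL/cmH2O = 9.5 × 0.042 L/cmH2O = 0.399 s.
Exhaled fraction f = 1 − e^(−t/τ) → t = −τ·ln(1 − f) = −0.399·ln(0.14) = 0.7845 s.

0.78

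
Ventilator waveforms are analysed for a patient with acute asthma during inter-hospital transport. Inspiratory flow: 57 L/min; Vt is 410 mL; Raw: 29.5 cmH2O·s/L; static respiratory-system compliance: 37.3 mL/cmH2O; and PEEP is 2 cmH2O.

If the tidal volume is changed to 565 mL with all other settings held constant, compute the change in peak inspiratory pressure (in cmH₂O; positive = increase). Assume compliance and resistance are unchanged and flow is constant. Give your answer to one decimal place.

PIP = Vt/C + R·V̇ + PEEP (constant-flow equation of motion).
Only the elastic term changes: ΔPIP = ΔVt / C = (565 − 410) / 37.3 = 4.155 cmH2O.

4.2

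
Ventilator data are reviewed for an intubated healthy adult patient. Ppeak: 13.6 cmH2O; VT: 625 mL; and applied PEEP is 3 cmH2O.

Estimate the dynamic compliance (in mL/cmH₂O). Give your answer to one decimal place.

59.0

Dynamic compliance = Vt / (PIP − PEEP) = 625 / (13.6 − 3) = 625 / 10.6 = 58.962 mL/cmH2O.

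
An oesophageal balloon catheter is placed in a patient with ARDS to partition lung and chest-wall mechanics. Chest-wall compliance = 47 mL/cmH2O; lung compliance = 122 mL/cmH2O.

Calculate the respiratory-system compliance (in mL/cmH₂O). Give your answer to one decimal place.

33.9

Lung and chest wall are elastances in series: 1/Crs = 1/CL + 1/Ccw.
1/Crs = 1/122 + 1/47 = 0.02947.
Crs = 33.933 mL/cmH2O.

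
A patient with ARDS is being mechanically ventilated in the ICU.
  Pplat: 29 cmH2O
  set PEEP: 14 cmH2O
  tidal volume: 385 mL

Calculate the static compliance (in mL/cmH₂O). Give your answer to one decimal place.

25.7

Cstat = Vt / (Pplat − PEEP) = 385 / (29 − 14) = 385 / 15.0 = 25.667 mL/cmH2O.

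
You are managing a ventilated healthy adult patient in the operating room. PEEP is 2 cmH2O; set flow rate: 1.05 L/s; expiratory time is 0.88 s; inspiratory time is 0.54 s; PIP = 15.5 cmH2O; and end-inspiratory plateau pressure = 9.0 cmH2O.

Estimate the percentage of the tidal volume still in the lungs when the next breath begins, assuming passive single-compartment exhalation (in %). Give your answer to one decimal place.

17.3

Vt = flow × Ti = 1.05 L/s × 0.54 s × 1000 mL/L = 567.0 mL.
R = (PIP − Pplat)/V̇ = (15.5 − 9.0) / 1.05 = 6.5/1.05 = 6.19 cmH2O·s/L.
C = Vt/(Pplat − PEEP) = 567.0 / (9.0 − 2) = 567.0/7.0 = 81.0 mL/cmH2O.
τ = R × C = 6.19 × 0.081 L/cmH2O = 0.5014 s.
Fraction remaining at end-expiration = e^(−Te/τ) = e^(−0.88/0.5014) = 0.1729 → 17.29%.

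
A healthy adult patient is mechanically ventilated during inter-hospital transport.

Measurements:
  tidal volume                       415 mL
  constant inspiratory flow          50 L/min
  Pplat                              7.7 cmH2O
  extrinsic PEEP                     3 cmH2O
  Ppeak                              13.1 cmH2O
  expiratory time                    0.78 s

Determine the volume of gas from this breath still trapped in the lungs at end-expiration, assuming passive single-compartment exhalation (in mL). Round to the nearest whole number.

106

Flow: 50 L/min ÷ 60 = 0.8333 L/s.
R = (PIP − Pplat)/V̇ = (13.1 − 7.7) / 0.8333 = 5.4/0.8333 = 6.48 cmH2O·s/L.
C = Vt/(Pplat − PEEP) = 415.0 / (7.7 − 3) = 415.0/4.7 = 88.298 mL/cmH2O.
τ = R × C = 6.48 × 0.0883 L/cmH2O = 0.5722 s.
Fraction remaining = e^(−Te/τ) = e^(−0.78/0.5722) = 0.2559.
Trapped volume = 415.0 × 0.2559 = 106.2 mL.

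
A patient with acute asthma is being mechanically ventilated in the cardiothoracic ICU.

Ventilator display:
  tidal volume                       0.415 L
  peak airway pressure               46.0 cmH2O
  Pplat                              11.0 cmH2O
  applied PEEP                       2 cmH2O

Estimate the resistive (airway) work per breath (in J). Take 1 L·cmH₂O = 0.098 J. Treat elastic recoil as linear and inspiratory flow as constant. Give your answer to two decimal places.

With constant inspiratory flow the resistive pressure is constant at PIP − Pplat = 46.0 − 11.0 = 35.0 cmH2O, so resistive work = 35.0 × 0.415 = 14.525 L·cmH2O.
× 0.098 J/(L·cmH2O) → 1.423 J.

1.42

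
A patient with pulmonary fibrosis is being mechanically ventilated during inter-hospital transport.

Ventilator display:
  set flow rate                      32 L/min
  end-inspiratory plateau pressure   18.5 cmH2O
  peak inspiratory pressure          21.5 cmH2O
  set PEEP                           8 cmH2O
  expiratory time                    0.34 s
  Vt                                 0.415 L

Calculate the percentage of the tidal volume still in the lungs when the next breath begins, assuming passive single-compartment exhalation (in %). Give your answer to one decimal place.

Flow: 32 L/min ÷ 60 = 0.5333 L/s.
R = (PIP − Pplat)/V̇ = (21.5 − 18.5) / 0.5333 = 3.0/0.5333 = 5.625 cmH2O·s/L.
C = Vt/(Pplat − PEEP) = 415.0 / (18.5 − 8) = 415.0/10.5 = 39.524 mL/cmH2O.
τ = R × C = 5.625 × 0.03952 L/cmH2O = 0.2223 s.
Fraction remaining at end-expiration = e^(−Te/τ) = e^(−0.34/0.2223) = 0.2167 → 21.67%.

21.7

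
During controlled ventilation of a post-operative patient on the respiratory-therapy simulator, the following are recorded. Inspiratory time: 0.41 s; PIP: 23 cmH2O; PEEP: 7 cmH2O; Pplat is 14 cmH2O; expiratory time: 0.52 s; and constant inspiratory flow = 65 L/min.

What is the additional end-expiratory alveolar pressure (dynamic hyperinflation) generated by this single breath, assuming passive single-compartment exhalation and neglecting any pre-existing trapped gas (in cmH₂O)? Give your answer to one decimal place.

2.6

Flow: 65 L/min ÷ 60 = 1.0833 L/s.
Vt = flow × Ti = 1.0833 L/s × 0.41 s × 1000 mL/L = 444.15 mL.
R = (PIP − Pplat)/V̇ = (23 − 14) / 1.0833 = 9.0/1.0833 = 8.308 cmH2O·s/L.
C = Vt/(Pplat − PEEP) = 444.15 / (14 − 7) = 444.15/7.0 = 63.45 mL/cmH2O.
τ = R × C = 8.308 × 0.06345 L/cmH2O = 0.5271 s.
Fraction remaining = e^(−Te/τ) = e^(−0.52/0.5271) = 0.3729; trapped volume = 444.15 × 0.3729 = 165.62 mL.
Additional alveolar pressure from trapping ≈ V_trapped / C = 165.62 / 63.45 = 2.61 cmH2O.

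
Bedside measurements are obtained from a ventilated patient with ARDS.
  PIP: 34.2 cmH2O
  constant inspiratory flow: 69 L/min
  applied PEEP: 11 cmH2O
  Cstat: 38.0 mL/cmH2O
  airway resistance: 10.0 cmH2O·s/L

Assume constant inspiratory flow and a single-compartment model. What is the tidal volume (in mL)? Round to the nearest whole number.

445

Flow: 69 L/min ÷ 60 = 1.15 L/s.
Equation of motion (constant flow): PIP = Vt/C + R·V̇ + PEEP.
Vt/C = PIP − R·V̇ − PEEP = 34.2 − 11.5 − 11 = 11.7 cmH2O.
Vt = C × 11.7 = 38.0 × 11.7 = 444.6 mL.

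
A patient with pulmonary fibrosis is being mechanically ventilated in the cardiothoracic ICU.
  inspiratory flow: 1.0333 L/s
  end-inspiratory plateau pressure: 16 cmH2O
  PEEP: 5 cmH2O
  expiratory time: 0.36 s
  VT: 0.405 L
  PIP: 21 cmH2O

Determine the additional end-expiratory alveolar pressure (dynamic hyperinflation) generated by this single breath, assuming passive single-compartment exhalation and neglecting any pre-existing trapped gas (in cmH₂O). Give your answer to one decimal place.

R = (PIP − Pplat)/V̇ = (21 − 16) / 1.0333 = 5.0/1.0333 = 4.839 cmH2O·s/L.
C = Vt/(Pplat − PEEP) = 405.0 / (16 − 5) = 405.0/11.0 = 36.818 mL/cmH2O.
τ = R × C = 4.839 × 0.03682 L/cmH2O = 0.1782 s.
Fraction remaining = e^(−Te/τ) = e^(−0.36/0.1782) = 0.1326; trapped volume = 405.0 × 0.1326 = 53.703 mL.
Additional alveolar pressure from trapping ≈ V_trapped / C = 53.703 / 36.818 = 1.459 cmH2O.

1.5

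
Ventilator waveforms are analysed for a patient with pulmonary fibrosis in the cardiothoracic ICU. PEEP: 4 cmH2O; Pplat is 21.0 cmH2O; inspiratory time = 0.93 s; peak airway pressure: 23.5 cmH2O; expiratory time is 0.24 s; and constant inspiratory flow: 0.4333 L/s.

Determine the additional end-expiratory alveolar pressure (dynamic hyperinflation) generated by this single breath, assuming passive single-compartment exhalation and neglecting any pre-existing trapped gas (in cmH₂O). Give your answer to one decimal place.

Vt = flow × Ti = 0.4333 L/s × 0.93 s × 1000 mL/L = 402.97 mL.
R = (PIP − Pplat)/V̇ = (23.5 − 21.0) / 0.4333 = 2.5/0.4333 = 5.77 cmH2O·s/L.
C = Vt/(Pplat − PEEP) = 402.97 / (21.0 − 4) = 402.97/17.0 = 23.704 mL/cmH2O.
τ = R × C = 5.77 × 0.0237 L/cmH2O = 0.1367 s.
Fraction remaining = e^(−Te/τ) = e^(−0.24/0.1367) = 0.1728; trapped volume = 402.97 × 0.1728 = 69.633 mL.
Additional alveolar pressure from trapping ≈ V_trapped / C = 69.633 / 23.704 = 2.938 cmH2O.

2.9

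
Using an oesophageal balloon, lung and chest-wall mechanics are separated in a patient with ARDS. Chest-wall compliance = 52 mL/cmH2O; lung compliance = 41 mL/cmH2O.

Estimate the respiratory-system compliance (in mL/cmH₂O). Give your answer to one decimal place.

Lung and chest wall are elastances in series: 1/Crs = 1/CL + 1/Ccw.
1/Crs = 1/41 + 1/52 = 0.04362.
Crs = 22.925 mL/cmH2O.

22.9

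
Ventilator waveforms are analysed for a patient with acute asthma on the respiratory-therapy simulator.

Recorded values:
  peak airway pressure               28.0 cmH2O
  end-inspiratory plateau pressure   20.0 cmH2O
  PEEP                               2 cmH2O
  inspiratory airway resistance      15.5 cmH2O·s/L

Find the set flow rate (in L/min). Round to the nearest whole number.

flow = (PIP − Pplat) / Raw = (28.0 − 20.0) / 15.5 = 0.5161 L/s × 60 = 30.966 L/min.

31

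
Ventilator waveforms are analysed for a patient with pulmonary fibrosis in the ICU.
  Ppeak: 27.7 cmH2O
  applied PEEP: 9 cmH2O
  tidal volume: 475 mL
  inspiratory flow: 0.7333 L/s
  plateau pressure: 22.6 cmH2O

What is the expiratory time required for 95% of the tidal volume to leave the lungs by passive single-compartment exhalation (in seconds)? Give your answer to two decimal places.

R = (PIP − Pplat)/V̇ = (27.7 − 22.6) / 0.7333 = 5.1/0.7333 = 6.955 cmH2O·s/L.
C = Vt/(Pplat − PEEP) = 475.0 / (22.6 − 9) = 475.0/13.6 = 34.926 mL/cmH2O.
τ = R × C = 6.955 × 0.03493 L/cmH2O = 0.2429 s.
t = −τ·ln(1 − 0.95) = −0.2429·ln(0.05) = 0.7277 s.

0.73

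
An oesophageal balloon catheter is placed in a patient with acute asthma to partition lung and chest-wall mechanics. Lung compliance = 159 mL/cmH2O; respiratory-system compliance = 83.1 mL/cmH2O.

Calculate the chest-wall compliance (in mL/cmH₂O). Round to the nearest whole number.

1/Ccw = 1/Crs − 1/CL.
1/Ccw = 1/83.1 − 1/159 = 0.005744.
Ccw = 174.09 mL/cmH2O.

174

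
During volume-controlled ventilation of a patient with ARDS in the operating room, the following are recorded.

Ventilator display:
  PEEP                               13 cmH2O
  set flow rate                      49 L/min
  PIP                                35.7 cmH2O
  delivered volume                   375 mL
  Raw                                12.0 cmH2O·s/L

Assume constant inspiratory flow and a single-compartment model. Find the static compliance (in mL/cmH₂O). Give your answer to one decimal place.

Flow: 49 L/min ÷ 60 = 0.8167 L/s.
Equation of motion (constant flow): PIP = Vt/C + R·V̇ + PEEP.
Vt/C = PIP − R·V̇ − PEEP = 35.7 − 12.0×0.8167 − 13 = 35.7 − 9.8 − 13 = 12.9 cmH2O.
C = Vt / 12.9 = 375 / 12.9 = 29.07 mL/cmH2O.

29.1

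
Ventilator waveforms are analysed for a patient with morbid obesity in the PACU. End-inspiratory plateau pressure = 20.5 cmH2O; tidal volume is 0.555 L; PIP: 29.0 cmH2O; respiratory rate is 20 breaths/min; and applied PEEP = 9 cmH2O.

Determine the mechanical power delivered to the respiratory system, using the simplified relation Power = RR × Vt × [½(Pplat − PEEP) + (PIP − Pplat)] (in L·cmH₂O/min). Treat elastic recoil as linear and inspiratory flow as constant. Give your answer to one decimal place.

Per-breath work = Vt × [½(Pplat−PEEP) + (PIP−Pplat)] = 0.555 × [0.5×11.5 + 8.5] = 0.555 × 14.25 = 7.909 L·cmH2O.
Power = 20 × 7.909 = 158.18 L·cmH2O/min.

158.2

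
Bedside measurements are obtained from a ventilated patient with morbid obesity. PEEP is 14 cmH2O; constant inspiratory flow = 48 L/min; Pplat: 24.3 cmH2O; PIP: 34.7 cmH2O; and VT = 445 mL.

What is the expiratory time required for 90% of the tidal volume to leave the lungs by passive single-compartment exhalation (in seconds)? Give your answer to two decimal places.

1.29

Flow: 48 L/min ÷ 60 = 0.8 L/s.
R = (PIP − Pplat)/V̇ = (34.7 − 24.3) / 0.8 = 10.4/0.8 = 13.0 cmH2O·s/L.
C = Vt/(Pplat − PEEP) = 445.0 / (24.3 − 14) = 445.0/10.3 = 43.204 mL/cmH2O.
τ = R × C = 13.0 × 0.0432 L/cmH2O = 0.5616 s.
t = −τ·ln(1 − 0.90) = −0.5616·ln(0.1) = 1.293 s.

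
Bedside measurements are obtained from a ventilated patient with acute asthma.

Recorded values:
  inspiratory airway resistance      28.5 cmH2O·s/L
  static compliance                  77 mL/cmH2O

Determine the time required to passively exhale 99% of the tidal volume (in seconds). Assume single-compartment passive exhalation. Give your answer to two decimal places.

τ = R × C = 28.5 × 77 mL/cmH2O = 28.5 × 0.077 L/cmH2O = 2.195 s.
Exhaled fraction f = 1 − e^(−t/τ) → t = −τ·ln(1 − f) = −2.195·ln(0.01) = 10.108 s.

10.11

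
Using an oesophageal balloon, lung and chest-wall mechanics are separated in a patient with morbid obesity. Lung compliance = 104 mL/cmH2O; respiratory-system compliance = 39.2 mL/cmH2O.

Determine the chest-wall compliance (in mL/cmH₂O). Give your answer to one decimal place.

1/Ccw = 1/Crs − 1/CL.
1/Ccw = 1/39.2 − 1/104 = 0.01589.
Ccw = 62.933 mL/cmH2O.

62.9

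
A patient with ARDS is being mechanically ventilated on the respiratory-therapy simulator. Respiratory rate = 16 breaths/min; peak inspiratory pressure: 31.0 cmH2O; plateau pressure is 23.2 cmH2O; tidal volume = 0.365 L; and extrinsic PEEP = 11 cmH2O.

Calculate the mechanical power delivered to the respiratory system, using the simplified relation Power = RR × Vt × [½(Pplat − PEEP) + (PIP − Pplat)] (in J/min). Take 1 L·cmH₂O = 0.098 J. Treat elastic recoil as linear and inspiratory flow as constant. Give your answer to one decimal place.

8.0

Per-breath work = Vt × [½(Pplat−PEEP) + (PIP−Pplat)] = 0.365 × [0.5×12.2 + 7.8] = 0.365 × 13.9 = 5.074 L·cmH2O.
Power = 16 × 5.074 = 81.184 L·cmH2O/min.
× 0.098 J/(L·cmH2O) → 7.956 J/min.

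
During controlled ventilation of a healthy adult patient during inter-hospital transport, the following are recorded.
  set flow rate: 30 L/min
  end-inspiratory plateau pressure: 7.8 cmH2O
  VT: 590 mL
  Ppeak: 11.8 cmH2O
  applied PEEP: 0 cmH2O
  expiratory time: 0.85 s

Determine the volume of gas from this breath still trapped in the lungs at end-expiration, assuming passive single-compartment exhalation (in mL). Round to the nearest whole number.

145

Flow: 30 L/min ÷ 60 = 0.5 L/s.
R = (PIP − Pplat)/V̇ = (11.8 − 7.8) / 0.5 = 4.0/0.5 = 8.0 cmH2O·s/L.
C = Vt/(Pplat − PEEP) = 590.0 / (7.8 − 0) = 590.0/7.8 = 75.641 mL/cmH2O.
τ = R × C = 8.0 × 0.07564 L/cmH2O = 0.6051 s.
Fraction remaining = e^(−Te/τ) = e^(−0.85/0.6051) = 0.2454.
Trapped volume = 590.0 × 0.2454 = 144.79 mL.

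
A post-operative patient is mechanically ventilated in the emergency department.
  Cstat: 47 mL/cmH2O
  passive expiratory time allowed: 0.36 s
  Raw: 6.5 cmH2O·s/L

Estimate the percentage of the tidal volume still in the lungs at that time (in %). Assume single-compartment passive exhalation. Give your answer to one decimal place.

30.8

τ = R × C = 6.5 × 47 mL/cmH2O = 6.5 × 0.047 L/cmH2O = 0.3055 s.
Passive exhalation: V(t)/V₀ = e^(−t/τ) = e^(−0.36/0.3055) = 0.3078.
Fraction remaining = 0.3078 → 30.78%.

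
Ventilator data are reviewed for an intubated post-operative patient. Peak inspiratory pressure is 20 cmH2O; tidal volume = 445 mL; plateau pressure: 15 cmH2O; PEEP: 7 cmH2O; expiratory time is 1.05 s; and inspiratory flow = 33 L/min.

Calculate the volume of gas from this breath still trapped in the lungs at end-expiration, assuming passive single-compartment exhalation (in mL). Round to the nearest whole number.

Flow: 33 L/min ÷ 60 = 0.55 L/s.
R = (PIP − Pplat)/V̇ = (20 − 15) / 0.55 = 5.0/0.55 = 9.091 cmH2O·s/L.
C = Vt/(Pplat − PEEP) = 445.0 / (15 − 7) = 445.0/8.0 = 55.625 mL/cmH2O.
τ = R × C = 9.091 × 0.05563 L/cmH2O = 0.5057 s.
Fraction remaining = e^(−Te/τ) = e^(−1.05/0.5057) = 0.1254.
Trapped volume = 445.0 × 0.1254 = 55.803 mL.

56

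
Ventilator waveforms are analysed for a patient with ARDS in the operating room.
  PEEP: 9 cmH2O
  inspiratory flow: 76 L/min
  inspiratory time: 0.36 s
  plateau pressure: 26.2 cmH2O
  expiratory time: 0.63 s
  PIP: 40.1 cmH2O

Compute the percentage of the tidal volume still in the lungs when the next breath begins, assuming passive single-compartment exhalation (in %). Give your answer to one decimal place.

11.5

Flow: 76 L/min ÷ 60 = 1.2667 L/s.
Vt = flow × Ti = 1.2667 L/s × 0.36 s × 1000 mL/L = 456.01 mL.
R = (PIP − Pplat)/V̇ = (40.1 − 26.2) / 1.2667 = 13.9/1.2667 = 10.973 cmH2O·s/L.
C = Vt/(Pplat − PEEP) = 456.01 / (26.2 − 9) = 456.01/17.2 = 26.512 mL/cmH2O.
τ = R × C = 10.973 × 0.02651 L/cmH2O = 0.2909 s.
Fraction remaining at end-expiration = e^(−Te/τ) = e^(−0.63/0.2909) = 0.1147 → 11.47%.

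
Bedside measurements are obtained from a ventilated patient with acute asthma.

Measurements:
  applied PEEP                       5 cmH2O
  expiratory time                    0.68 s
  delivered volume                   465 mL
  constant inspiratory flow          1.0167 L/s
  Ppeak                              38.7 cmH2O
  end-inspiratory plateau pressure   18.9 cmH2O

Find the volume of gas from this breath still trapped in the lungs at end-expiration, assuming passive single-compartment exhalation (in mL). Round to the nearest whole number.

R = (PIP − Pplat)/V̇ = (38.7 − 18.9) / 1.0167 = 19.8/1.0167 = 19.475 cmH2O·s/L.
C = Vt/(Pplat − PEEP) = 465.0 / (18.9 − 5) = 465.0/13.9 = 33.453 mL/cmH2O.
τ = R × C = 19.475 × 0.03345 L/cmH2O = 0.6514 s.
Fraction remaining = e^(−Te/τ) = e^(−0.68/0.6514) = 0.3521.
Trapped volume = 465.0 × 0.3521 = 163.73 mL.

164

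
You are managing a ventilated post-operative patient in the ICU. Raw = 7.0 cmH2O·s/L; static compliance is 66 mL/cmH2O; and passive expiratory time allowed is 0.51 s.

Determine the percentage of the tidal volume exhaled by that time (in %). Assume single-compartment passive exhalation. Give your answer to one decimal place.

τ = R × C = 7.0 × 66 mL/cmH2O = 7.0 × 0.066 L/cmH2O = 0.462 s.
Passive exhalation: V(t)/V₀ = e^(−t/τ) = e^(−0.51/0.462) = 0.3316.
Fraction exhaled = 1 − 0.3316 = 0.6684 → 66.84%.

66.8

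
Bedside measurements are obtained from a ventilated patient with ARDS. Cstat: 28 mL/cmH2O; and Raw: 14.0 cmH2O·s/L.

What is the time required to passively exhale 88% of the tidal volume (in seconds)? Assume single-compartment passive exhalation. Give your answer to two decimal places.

τ = R × C = 14.0 × 28 mL/cmH2O = 14.0 × 0.028 L/cmH2O = 0.392 s.
Exhaled fraction f = 1 − e^(−t/τ) → t = −τ·ln(1 − f) = −0.392·ln(0.12) = 0.8311 s.

0.83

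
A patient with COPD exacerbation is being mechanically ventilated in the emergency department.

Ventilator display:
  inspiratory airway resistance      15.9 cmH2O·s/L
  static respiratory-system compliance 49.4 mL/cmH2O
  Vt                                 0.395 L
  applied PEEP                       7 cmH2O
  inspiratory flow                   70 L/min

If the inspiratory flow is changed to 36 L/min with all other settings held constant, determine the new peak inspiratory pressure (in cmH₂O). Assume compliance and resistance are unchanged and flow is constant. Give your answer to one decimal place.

24.5

Flow: 70 L/min ÷ 60 = 1.1667 L/s.
New flow: 36 L/min ÷ 60 = 0.6 L/s.
PIP = Vt/C + R·V̇ + PEEP (constant-flow equation of motion).
Only the resistive term changes: ΔPIP = R × ΔV̇ = 15.9 × (0.6 − 1.1667) = 15.9 × -0.5667 = -9.011 cmH2O.
Original PIP = 395/49.4 + 15.9×1.1667 + 7 = 33.546 cmH2O; new PIP = 33.546 + (-9.011) = 24.535 cmH2O.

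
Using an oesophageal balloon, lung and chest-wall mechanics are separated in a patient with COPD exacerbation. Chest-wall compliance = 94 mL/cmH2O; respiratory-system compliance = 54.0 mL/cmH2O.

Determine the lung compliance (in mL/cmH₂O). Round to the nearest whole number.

1/CL = 1/Crs − 1/Ccw.
1/CL = 1/54.0 − 1/94 = 0.00788.
CL = 126.9 mL/cmH2O.

127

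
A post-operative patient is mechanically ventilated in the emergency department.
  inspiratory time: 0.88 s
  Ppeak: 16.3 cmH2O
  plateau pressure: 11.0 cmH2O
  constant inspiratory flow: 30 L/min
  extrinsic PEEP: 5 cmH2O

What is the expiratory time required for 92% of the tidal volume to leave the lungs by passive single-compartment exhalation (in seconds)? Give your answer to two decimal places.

Flow: 30 L/min ÷ 60 = 0.5 L/s.
Vt = flow × Ti = 0.5 L/s × 0.88 s × 1000 mL/L = 440.0 mL.
R = (PIP − Pplat)/V̇ = (16.3 − 11.0) / 0.5 = 5.3/0.5 = 10.6 cmH2O·s/L.
C = Vt/(Pplat − PEEP) = 440.0 / (11.0 − 5) = 440.0/6.0 = 73.333 mL/cmH2O.
τ = R × C = 10.6 × 0.07333 L/cmH2O = 0.7773 s.
t = −τ·ln(1 − 0.92) = −0.7773·ln(0.08) = 1.963 s.

1.96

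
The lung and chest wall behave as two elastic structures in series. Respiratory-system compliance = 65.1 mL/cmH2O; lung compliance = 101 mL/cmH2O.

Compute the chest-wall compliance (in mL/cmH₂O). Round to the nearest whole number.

1/Ccw = 1/Crs − 1/CL.
1/Ccw = 1/65.1 − 1/101 = 0.00546.
Ccw = 183.15 mL/cmH2O.

183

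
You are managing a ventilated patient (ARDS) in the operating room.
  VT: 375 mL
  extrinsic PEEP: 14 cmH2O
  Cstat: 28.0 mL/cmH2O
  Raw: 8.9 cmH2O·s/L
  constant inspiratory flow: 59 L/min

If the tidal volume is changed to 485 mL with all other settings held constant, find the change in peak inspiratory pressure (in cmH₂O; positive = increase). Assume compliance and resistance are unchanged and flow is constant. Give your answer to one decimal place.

PIP = Vt/C + R·V̇ + PEEP (constant-flow equation of motion).
Only the elastic term changes: ΔPIP = ΔVt / C = (485 − 375) / 28.0 = 3.929 cmH2O.

3.9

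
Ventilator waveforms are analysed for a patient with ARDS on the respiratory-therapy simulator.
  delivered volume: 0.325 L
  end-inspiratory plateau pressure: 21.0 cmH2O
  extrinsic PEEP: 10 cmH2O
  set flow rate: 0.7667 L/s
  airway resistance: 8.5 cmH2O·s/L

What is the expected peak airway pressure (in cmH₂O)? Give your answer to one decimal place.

PIP = Pplat + Raw × flow = 21.0 + 8.5 × 0.7667 = 21.0 + 6.517 = 27.517 cmH2O.

27.5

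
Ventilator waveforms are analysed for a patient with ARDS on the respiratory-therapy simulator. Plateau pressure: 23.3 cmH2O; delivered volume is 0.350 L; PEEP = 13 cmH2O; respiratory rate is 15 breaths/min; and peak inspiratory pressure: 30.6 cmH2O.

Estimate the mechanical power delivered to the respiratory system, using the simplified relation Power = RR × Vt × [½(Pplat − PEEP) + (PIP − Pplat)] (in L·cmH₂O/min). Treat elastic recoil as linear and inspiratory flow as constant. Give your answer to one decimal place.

Per-breath work = Vt × [½(Pplat−PEEP) + (PIP−Pplat)] = 0.350 × [0.5×10.3 + 7.3] = 0.350 × 12.45 = 4.358 L·cmH2O.
Power = 15 × 4.358 = 65.37 L·cmH2O/min.

65.4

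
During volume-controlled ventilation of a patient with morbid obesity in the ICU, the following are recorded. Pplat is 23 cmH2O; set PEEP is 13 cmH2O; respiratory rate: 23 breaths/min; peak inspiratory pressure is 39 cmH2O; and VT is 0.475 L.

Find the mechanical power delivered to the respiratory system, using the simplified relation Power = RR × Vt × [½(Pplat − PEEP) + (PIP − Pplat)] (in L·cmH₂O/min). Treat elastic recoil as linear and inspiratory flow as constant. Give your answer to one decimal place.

Per-breath work = Vt × [½(Pplat−PEEP) + (PIP−Pplat)] = 0.475 × [0.5×10.0 + 16.0] = 0.475 × 21.0 = 9.975 L·cmH2O.
Power = 23 × 9.975 = 229.43 L·cmH2O/min.

229.4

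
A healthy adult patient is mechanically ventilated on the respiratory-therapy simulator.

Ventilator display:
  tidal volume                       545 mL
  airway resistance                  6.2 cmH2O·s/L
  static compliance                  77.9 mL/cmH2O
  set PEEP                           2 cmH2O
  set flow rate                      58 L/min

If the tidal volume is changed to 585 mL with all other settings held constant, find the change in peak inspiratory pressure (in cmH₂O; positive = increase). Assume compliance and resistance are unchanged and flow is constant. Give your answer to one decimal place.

0.5

PIP = Vt/C + R·V̇ + PEEP (constant-flow equation of motion).
Only the elastic term changes: ΔPIP = ΔVt / C = (585 − 545) / 77.9 = 0.5135 cmH2O.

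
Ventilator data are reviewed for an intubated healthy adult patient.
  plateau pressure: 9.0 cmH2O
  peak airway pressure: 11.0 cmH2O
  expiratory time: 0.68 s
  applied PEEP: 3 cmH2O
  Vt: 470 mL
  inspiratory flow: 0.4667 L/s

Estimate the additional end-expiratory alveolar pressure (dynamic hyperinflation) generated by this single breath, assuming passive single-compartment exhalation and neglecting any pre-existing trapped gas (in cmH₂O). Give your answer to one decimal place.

0.8

R = (PIP − Pplat)/V̇ = (11.0 − 9.0) / 0.4667 = 2.0/0.4667 = 4.285 cmH2O·s/L.
C = Vt/(Pplat − PEEP) = 470.0 / (9.0 − 3) = 470.0/6.0 = 78.333 mL/cmH2O.
τ = R × C = 4.285 × 0.07833 L/cmH2O = 0.3356 s.
Fraction remaining = e^(−Te/τ) = e^(−0.68/0.3356) = 0.1318; trapped volume = 470.0 × 0.1318 = 61.946 mL.
Additional alveolar pressure from trapping ≈ V_trapped / C = 61.946 / 78.333 = 0.7908 cmH2O.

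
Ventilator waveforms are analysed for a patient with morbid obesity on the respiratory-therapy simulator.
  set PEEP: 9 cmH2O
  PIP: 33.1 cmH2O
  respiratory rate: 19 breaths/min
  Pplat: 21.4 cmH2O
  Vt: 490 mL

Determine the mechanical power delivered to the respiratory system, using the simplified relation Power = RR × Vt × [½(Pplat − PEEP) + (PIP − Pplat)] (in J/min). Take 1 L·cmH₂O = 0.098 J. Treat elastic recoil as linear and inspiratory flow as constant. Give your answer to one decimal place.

16.3

Per-breath work = Vt × [½(Pplat−PEEP) + (PIP−Pplat)] = 0.490 × [0.5×12.4 + 11.7] = 0.490 × 17.9 = 8.771 L·cmH2O.
Power = 19 × 8.771 = 166.65 L·cmH2O/min.
× 0.098 J/(L·cmH2O) → 16.332 J/min.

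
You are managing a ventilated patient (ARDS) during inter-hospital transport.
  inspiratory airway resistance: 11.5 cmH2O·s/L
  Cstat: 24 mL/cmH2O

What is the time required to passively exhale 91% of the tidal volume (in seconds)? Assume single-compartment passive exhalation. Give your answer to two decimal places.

0.66

τ = R × C = 11.5 × 24 mL/cmH2O = 11.5 × 0.024 L/cmH2O = 0.276 s.
Exhaled fraction f = 1 − e^(−t/τ) → t = −τ·ln(1 − f) = −0.276·ln(0.09) = 0.6646 s.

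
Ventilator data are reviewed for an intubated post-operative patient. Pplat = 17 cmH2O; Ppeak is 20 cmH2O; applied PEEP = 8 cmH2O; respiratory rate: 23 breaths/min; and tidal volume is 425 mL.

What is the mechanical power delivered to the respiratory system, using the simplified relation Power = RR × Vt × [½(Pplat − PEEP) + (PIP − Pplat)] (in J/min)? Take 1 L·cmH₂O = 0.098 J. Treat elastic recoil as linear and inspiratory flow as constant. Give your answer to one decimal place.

Per-breath work = Vt × [½(Pplat−PEEP) + (PIP−Pplat)] = 0.425 × [0.5×9.0 + 3.0] = 0.425 × 7.5 = 3.188 L·cmH2O.
Power = 23 × 3.188 = 73.324 L·cmH2O/min.
× 0.098 J/(L·cmH2O) → 7.186 J/min.

7.2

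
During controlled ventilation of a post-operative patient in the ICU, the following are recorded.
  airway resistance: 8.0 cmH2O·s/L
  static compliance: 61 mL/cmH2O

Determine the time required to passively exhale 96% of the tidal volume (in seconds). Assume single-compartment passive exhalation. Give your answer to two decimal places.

τ = R × C = 8.0 × 61 mL/cmH2O = 8.0 × 0.061 L/cmH2O = 0.488 s.
Exhaled fraction f = 1 − e^(−t/τ) → t = −τ·ln(1 − f) = −0.488·ln(0.04) = 1.571 s.

1.57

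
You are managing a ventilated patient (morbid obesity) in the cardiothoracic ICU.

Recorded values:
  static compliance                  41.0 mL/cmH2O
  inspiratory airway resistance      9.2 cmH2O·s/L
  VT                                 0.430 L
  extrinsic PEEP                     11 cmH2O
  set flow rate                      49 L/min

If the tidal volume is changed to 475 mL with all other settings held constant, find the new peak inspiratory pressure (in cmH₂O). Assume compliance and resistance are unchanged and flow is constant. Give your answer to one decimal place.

30.1

Flow: 49 L/min ÷ 60 = 0.8167 L/s.
PIP = Vt/C + R·V̇ + PEEP (constant-flow equation of motion).
Only the elastic term changes: ΔPIP = ΔVt / C = (475 − 430) / 41.0 = 1.098 cmH2O.
Original PIP = 430/41.0 + 9.2×0.8167 + 11 = 29.001 cmH2O; new PIP = 29.001 + (1.098) = 30.099 cmH2O.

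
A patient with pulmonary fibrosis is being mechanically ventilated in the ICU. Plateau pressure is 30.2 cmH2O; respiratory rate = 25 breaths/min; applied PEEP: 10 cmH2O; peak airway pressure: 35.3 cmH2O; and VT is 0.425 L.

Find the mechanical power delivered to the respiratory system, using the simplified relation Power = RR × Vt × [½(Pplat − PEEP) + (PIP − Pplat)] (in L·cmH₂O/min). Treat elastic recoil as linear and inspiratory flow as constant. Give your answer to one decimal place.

Per-breath work = Vt × [½(Pplat−PEEP) + (PIP−Pplat)] = 0.425 × [0.5×20.2 + 5.1] = 0.425 × 15.2 = 6.46 L·cmH2O.
Power = 25 × 6.46 = 161.5 L·cmH2O/min.

161.5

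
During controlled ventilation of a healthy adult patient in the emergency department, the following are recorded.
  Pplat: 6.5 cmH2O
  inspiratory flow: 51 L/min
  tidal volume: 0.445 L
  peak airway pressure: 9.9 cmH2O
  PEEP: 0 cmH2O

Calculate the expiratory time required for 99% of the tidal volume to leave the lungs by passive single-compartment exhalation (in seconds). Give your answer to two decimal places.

Flow: 51 L/min ÷ 60 = 0.85 L/s.
R = (PIP − Pplat)/V̇ = (9.9 − 6.5) / 0.85 = 3.4/0.85 = 4.0 cmH2O·s/L.
C = Vt/(Pplat − PEEP) = 445.0 / (6.5 − 0) = 445.0/6.5 = 68.462 mL/cmH2O.
τ = R × C = 4.0 × 0.06846 L/cmH2O = 0.2738 s.
t = −τ·ln(1 − 0.99) = −0.2738·ln(0.01) = 1.261 s.

1.26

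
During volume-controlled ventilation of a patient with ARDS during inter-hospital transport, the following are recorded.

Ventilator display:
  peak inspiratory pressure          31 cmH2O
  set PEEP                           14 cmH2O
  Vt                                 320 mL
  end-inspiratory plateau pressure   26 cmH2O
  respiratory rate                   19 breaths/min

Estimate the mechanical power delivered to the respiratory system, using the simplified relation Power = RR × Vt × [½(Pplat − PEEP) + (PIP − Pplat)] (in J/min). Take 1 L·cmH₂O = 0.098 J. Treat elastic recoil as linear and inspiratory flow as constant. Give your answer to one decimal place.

6.6

Per-breath work = Vt × [½(Pplat−PEEP) + (PIP−Pplat)] = 0.320 × [0.5×12.0 + 5.0] = 0.320 × 11.0 = 3.52 L·cmH2O.
Power = 19 × 3.52 = 66.88 L·cmH2O/min.
× 0.098 J/(L·cmH2O) → 6.554 J/min.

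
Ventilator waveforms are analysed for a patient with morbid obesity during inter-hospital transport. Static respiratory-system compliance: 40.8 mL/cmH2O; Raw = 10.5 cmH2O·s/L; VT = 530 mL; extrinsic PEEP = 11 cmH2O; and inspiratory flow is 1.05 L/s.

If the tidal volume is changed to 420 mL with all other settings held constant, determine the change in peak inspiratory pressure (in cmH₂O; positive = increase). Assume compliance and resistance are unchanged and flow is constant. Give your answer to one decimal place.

-2.7

PIP = Vt/C + R·V̇ + PEEP (constant-flow equation of motion).
Only the elastic term changes: ΔPIP = ΔVt / C = (420 − 530) / 40.8 = -2.696 cmH2O.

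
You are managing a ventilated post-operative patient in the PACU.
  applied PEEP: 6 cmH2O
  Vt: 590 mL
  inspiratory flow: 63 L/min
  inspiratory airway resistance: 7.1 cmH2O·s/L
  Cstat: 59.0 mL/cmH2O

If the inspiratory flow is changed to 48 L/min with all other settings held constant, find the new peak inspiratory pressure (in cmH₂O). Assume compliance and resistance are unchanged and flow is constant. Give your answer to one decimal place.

21.7

Flow: 63 L/min ÷ 60 = 1.05 L/s.
New flow: 48 L/min ÷ 60 = 0.8 L/s.
PIP = Vt/C + R·V̇ + PEEP (constant-flow equation of motion).
Only the resistive term changes: ΔPIP = R × ΔV̇ = 7.1 × (0.8 − 1.05) = 7.1 × -0.25 = -1.775 cmH2O.
Original PIP = 590/59.0 + 7.1×1.05 + 6 = 23.455 cmH2O; new PIP = 23.455 + (-1.775) = 21.68 cmH2O.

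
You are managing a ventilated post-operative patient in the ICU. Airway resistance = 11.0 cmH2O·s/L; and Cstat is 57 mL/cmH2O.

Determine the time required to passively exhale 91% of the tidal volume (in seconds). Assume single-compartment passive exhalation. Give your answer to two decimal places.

1.51

τ = R × C = 11.0 × 57 mL/cmH2O = 11.0 × 0.057 L/cmH2O = 0.627 s.
Exhaled fraction f = 1 − e^(−t/τ) → t = −τ·ln(1 − f) = −0.627·ln(0.09) = 1.51 s.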